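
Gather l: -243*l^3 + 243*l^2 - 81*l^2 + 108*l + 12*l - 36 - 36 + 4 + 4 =-243*l^3 + 162*l^2 + 120*l - 64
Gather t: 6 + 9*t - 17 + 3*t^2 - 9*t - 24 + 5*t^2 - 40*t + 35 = 8*t^2 - 40*t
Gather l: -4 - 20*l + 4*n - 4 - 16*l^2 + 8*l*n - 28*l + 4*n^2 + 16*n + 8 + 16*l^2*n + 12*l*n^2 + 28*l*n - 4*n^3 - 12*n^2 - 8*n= l^2*(16*n - 16) + l*(12*n^2 + 36*n - 48) - 4*n^3 - 8*n^2 + 12*n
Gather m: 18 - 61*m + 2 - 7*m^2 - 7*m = -7*m^2 - 68*m + 20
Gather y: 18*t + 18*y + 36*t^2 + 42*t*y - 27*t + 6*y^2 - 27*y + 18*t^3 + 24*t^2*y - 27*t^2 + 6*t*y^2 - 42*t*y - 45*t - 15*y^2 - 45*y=18*t^3 + 9*t^2 - 54*t + y^2*(6*t - 9) + y*(24*t^2 - 54)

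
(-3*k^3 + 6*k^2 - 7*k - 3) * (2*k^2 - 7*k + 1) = -6*k^5 + 33*k^4 - 59*k^3 + 49*k^2 + 14*k - 3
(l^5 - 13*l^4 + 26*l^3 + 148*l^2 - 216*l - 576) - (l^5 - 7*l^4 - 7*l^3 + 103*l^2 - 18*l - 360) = -6*l^4 + 33*l^3 + 45*l^2 - 198*l - 216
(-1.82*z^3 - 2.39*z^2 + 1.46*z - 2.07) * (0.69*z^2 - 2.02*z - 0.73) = -1.2558*z^5 + 2.0273*z^4 + 7.1638*z^3 - 2.6328*z^2 + 3.1156*z + 1.5111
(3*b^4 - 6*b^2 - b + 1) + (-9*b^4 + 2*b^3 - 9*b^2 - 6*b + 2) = -6*b^4 + 2*b^3 - 15*b^2 - 7*b + 3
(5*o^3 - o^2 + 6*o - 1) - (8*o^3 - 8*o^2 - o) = -3*o^3 + 7*o^2 + 7*o - 1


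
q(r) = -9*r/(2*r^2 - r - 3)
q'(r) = -9*r*(1 - 4*r)/(2*r^2 - r - 3)^2 - 9/(2*r^2 - r - 3)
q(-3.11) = 1.44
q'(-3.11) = 0.53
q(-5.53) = 0.78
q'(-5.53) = 0.14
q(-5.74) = 0.75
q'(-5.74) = 0.13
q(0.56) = 1.72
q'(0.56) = 3.80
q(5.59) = -0.93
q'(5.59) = 0.20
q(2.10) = -5.08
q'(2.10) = 7.69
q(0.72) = 2.42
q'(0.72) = 5.05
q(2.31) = -3.88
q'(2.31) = 4.28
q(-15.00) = 0.29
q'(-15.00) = 0.02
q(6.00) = -0.86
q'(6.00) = 0.17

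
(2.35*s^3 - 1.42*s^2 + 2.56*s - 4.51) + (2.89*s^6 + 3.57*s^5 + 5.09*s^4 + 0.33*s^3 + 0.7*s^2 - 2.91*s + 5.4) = 2.89*s^6 + 3.57*s^5 + 5.09*s^4 + 2.68*s^3 - 0.72*s^2 - 0.35*s + 0.890000000000001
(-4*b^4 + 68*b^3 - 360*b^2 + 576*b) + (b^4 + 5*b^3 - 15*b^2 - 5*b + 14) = -3*b^4 + 73*b^3 - 375*b^2 + 571*b + 14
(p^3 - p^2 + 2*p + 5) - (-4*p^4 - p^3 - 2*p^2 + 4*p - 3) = 4*p^4 + 2*p^3 + p^2 - 2*p + 8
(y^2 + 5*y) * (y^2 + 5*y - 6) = y^4 + 10*y^3 + 19*y^2 - 30*y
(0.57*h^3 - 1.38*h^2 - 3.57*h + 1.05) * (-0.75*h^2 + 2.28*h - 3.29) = -0.4275*h^5 + 2.3346*h^4 - 2.3442*h^3 - 4.3869*h^2 + 14.1393*h - 3.4545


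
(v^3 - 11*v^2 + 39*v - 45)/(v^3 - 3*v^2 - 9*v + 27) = (v - 5)/(v + 3)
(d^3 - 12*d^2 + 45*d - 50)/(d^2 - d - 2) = (d^2 - 10*d + 25)/(d + 1)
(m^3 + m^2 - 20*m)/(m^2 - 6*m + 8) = m*(m + 5)/(m - 2)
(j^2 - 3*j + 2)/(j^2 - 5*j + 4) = (j - 2)/(j - 4)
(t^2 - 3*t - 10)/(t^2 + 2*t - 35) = (t + 2)/(t + 7)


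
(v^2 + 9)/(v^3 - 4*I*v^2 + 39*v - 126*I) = (v + 3*I)/(v^2 - I*v + 42)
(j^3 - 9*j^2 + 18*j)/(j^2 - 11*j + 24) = j*(j - 6)/(j - 8)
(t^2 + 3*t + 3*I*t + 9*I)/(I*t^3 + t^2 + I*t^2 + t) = (-I*t^2 + 3*t*(1 - I) + 9)/(t*(t^2 + t*(1 - I) - I))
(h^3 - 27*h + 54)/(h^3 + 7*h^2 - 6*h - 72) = (h - 3)/(h + 4)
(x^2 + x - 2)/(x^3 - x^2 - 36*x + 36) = (x + 2)/(x^2 - 36)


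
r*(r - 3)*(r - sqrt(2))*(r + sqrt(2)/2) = r^4 - 3*r^3 - sqrt(2)*r^3/2 - r^2 + 3*sqrt(2)*r^2/2 + 3*r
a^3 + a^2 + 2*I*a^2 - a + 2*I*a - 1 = (a + 1)*(a + I)^2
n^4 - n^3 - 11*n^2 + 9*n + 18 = (n - 3)*(n - 2)*(n + 1)*(n + 3)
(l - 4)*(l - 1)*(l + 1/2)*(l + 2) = l^4 - 5*l^3/2 - 15*l^2/2 + 5*l + 4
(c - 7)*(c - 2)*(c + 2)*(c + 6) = c^4 - c^3 - 46*c^2 + 4*c + 168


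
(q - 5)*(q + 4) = q^2 - q - 20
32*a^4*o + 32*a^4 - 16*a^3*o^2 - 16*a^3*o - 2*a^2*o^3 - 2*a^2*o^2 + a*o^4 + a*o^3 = (-4*a + o)*(-2*a + o)*(4*a + o)*(a*o + a)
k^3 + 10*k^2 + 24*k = k*(k + 4)*(k + 6)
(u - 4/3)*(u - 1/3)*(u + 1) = u^3 - 2*u^2/3 - 11*u/9 + 4/9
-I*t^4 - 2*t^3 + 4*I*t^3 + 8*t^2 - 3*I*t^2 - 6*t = t*(t - 3)*(t - 2*I)*(-I*t + I)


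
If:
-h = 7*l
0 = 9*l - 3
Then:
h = -7/3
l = 1/3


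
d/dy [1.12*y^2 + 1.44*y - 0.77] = 2.24*y + 1.44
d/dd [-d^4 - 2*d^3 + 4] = d^2*(-4*d - 6)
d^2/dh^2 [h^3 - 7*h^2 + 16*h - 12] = 6*h - 14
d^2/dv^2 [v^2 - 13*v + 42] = 2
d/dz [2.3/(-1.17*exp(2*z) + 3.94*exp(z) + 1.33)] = (5.382*exp(z) - 9.062)*exp(z)/(-1.17*exp(2*z) + 3.94*exp(z) + 1.33)^2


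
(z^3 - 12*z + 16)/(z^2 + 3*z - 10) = (z^2 + 2*z - 8)/(z + 5)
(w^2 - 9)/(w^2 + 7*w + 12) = (w - 3)/(w + 4)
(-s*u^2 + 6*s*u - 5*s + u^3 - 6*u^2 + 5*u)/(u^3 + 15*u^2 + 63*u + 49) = (-s*u^2 + 6*s*u - 5*s + u^3 - 6*u^2 + 5*u)/(u^3 + 15*u^2 + 63*u + 49)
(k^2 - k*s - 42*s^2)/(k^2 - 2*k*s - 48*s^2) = (-k + 7*s)/(-k + 8*s)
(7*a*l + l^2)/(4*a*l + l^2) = (7*a + l)/(4*a + l)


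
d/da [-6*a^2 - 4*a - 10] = -12*a - 4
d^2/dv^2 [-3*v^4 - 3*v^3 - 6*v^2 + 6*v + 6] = -36*v^2 - 18*v - 12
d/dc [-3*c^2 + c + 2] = 1 - 6*c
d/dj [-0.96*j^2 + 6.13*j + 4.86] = 6.13 - 1.92*j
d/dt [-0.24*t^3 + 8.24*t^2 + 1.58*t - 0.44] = -0.72*t^2 + 16.48*t + 1.58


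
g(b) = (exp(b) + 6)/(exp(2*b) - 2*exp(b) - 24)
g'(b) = (exp(b) + 6)*(-2*exp(2*b) + 2*exp(b))/(exp(2*b) - 2*exp(b) - 24)^2 + exp(b)/(exp(2*b) - 2*exp(b) - 24)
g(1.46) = -0.73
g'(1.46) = -1.79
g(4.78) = 0.01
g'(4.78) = -0.01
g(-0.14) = -0.27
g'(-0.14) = -0.03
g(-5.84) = -0.25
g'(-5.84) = -0.00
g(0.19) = -0.29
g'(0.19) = -0.05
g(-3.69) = -0.25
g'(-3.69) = -0.00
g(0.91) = -0.37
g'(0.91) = -0.23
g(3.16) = 0.06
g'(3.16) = -0.09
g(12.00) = 0.00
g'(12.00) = 0.00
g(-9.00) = -0.25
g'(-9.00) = 0.00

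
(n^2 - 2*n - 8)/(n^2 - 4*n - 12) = (n - 4)/(n - 6)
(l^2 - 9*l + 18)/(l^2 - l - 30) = (l - 3)/(l + 5)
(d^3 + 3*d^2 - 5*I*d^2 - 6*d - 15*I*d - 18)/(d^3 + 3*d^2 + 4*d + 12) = (d - 3*I)/(d + 2*I)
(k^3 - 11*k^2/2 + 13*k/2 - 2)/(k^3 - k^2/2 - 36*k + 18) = (k^2 - 5*k + 4)/(k^2 - 36)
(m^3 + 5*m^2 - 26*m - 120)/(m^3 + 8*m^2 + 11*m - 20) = (m^2 + m - 30)/(m^2 + 4*m - 5)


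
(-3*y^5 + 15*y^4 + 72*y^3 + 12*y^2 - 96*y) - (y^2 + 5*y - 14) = -3*y^5 + 15*y^4 + 72*y^3 + 11*y^2 - 101*y + 14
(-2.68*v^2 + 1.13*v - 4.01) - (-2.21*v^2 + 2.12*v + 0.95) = -0.47*v^2 - 0.99*v - 4.96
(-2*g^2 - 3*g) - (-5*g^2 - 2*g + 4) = 3*g^2 - g - 4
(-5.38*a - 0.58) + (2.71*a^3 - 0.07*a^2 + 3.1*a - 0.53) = 2.71*a^3 - 0.07*a^2 - 2.28*a - 1.11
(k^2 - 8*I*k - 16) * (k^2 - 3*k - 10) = k^4 - 3*k^3 - 8*I*k^3 - 26*k^2 + 24*I*k^2 + 48*k + 80*I*k + 160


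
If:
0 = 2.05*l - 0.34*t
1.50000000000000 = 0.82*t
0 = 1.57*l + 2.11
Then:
No Solution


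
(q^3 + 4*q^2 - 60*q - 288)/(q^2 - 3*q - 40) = (q^2 + 12*q + 36)/(q + 5)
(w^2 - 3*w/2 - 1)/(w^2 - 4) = (w + 1/2)/(w + 2)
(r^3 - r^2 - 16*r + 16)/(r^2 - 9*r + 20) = (r^2 + 3*r - 4)/(r - 5)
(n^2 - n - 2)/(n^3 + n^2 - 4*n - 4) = 1/(n + 2)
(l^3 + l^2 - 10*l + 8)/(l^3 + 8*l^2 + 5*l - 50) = (l^2 + 3*l - 4)/(l^2 + 10*l + 25)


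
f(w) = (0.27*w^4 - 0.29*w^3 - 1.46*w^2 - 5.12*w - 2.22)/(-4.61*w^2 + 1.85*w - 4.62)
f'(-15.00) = 1.79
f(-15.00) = -13.46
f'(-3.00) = 0.32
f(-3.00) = -0.57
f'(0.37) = 1.05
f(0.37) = 0.95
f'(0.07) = 1.33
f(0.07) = 0.57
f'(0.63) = 0.47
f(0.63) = 1.15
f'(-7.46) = 0.89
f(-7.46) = -3.31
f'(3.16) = -0.45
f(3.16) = 0.34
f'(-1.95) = 0.17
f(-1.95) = -0.32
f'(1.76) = -0.41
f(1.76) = 0.94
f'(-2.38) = 0.23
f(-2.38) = -0.41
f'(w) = (9.22*w - 1.85)*(0.27*w^4 - 0.29*w^3 - 1.46*w^2 - 5.12*w - 2.22)/(-4.61*w^2 + 1.85*w - 4.62)^2 + (1.08*w^3 - 0.87*w^2 - 2.92*w - 5.12)/(-4.61*w^2 + 1.85*w - 4.62)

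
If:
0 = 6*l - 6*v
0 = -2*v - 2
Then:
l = -1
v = -1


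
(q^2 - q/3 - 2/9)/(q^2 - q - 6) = (-q^2 + q/3 + 2/9)/(-q^2 + q + 6)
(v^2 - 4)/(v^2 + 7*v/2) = 2*(v^2 - 4)/(v*(2*v + 7))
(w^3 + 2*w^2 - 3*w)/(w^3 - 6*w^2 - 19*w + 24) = w/(w - 8)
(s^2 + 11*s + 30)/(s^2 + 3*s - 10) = (s + 6)/(s - 2)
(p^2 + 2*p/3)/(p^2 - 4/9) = 3*p/(3*p - 2)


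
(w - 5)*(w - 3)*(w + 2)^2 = w^4 - 4*w^3 - 13*w^2 + 28*w + 60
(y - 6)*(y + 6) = y^2 - 36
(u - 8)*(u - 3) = u^2 - 11*u + 24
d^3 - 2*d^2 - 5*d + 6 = (d - 3)*(d - 1)*(d + 2)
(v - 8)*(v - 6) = v^2 - 14*v + 48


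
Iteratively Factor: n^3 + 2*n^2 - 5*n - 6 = (n + 3)*(n^2 - n - 2) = (n + 1)*(n + 3)*(n - 2)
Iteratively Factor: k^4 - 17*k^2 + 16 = (k + 1)*(k^3 - k^2 - 16*k + 16) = (k + 1)*(k + 4)*(k^2 - 5*k + 4) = (k - 4)*(k + 1)*(k + 4)*(k - 1)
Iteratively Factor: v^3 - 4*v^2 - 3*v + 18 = (v + 2)*(v^2 - 6*v + 9) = (v - 3)*(v + 2)*(v - 3)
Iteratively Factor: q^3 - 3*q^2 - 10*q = (q - 5)*(q^2 + 2*q) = (q - 5)*(q + 2)*(q)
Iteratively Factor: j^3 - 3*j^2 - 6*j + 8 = (j - 4)*(j^2 + j - 2) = (j - 4)*(j + 2)*(j - 1)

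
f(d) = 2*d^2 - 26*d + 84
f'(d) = 4*d - 26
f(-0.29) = 91.71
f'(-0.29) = -27.16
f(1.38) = 51.93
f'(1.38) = -20.48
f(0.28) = 76.88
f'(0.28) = -24.88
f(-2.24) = 152.28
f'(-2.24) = -34.96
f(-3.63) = 204.73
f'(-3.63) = -40.52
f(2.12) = 37.87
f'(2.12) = -17.52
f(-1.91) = 140.96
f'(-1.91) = -33.64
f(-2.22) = 151.58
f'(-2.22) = -34.88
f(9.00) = 12.00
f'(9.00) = 10.00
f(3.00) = 24.00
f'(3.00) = -14.00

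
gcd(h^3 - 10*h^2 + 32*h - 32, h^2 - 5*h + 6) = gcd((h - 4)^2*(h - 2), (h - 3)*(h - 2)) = h - 2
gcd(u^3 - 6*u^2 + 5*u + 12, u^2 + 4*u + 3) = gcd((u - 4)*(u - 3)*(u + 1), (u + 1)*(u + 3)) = u + 1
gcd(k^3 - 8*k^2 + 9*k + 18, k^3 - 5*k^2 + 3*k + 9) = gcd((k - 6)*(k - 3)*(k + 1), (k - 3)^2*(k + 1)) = k^2 - 2*k - 3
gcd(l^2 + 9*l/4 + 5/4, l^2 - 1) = l + 1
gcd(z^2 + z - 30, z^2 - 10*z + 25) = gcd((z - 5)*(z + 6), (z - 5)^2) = z - 5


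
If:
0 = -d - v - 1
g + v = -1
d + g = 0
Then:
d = 0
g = 0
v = -1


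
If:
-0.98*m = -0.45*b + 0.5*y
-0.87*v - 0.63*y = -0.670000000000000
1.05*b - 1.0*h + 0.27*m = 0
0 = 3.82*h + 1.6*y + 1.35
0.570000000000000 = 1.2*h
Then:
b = 0.17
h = 0.48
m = 1.09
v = 2.20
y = -1.98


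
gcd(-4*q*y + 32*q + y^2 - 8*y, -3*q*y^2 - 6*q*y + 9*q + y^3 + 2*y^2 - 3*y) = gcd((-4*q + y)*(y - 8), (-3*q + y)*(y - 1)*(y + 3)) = 1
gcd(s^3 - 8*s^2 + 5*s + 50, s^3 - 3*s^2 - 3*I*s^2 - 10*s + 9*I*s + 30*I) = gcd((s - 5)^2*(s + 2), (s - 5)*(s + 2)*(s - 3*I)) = s^2 - 3*s - 10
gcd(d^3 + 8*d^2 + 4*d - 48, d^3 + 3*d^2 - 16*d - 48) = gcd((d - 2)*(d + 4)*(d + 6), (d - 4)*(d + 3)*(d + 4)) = d + 4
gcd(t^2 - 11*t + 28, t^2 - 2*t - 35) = t - 7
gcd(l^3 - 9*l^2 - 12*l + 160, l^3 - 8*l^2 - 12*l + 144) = l + 4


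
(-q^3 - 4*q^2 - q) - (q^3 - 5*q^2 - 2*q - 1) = -2*q^3 + q^2 + q + 1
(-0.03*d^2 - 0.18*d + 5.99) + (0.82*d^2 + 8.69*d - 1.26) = 0.79*d^2 + 8.51*d + 4.73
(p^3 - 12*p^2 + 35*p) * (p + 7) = p^4 - 5*p^3 - 49*p^2 + 245*p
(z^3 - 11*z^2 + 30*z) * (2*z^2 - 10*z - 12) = 2*z^5 - 32*z^4 + 158*z^3 - 168*z^2 - 360*z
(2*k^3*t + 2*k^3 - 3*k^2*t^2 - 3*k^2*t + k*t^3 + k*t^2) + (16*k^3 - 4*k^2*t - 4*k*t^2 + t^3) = 2*k^3*t + 18*k^3 - 3*k^2*t^2 - 7*k^2*t + k*t^3 - 3*k*t^2 + t^3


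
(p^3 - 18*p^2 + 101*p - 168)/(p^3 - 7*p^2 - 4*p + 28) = (p^2 - 11*p + 24)/(p^2 - 4)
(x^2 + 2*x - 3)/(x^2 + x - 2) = (x + 3)/(x + 2)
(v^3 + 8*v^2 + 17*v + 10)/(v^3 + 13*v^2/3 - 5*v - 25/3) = 3*(v + 2)/(3*v - 5)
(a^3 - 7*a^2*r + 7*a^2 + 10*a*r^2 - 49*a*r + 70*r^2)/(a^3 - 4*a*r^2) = (a^2 - 5*a*r + 7*a - 35*r)/(a*(a + 2*r))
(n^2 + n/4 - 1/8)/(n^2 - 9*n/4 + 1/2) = (n + 1/2)/(n - 2)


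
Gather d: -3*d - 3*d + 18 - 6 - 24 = -6*d - 12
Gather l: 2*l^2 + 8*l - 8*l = 2*l^2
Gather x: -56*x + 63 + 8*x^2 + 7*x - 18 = 8*x^2 - 49*x + 45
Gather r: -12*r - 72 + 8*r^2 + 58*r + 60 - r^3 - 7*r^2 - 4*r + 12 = -r^3 + r^2 + 42*r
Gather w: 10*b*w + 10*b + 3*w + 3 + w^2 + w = 10*b + w^2 + w*(10*b + 4) + 3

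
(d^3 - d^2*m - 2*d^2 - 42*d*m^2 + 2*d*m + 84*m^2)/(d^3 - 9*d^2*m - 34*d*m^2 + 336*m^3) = (d - 2)/(d - 8*m)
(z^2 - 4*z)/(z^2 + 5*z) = (z - 4)/(z + 5)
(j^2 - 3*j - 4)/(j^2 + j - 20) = (j + 1)/(j + 5)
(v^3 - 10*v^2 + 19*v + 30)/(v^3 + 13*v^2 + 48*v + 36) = (v^2 - 11*v + 30)/(v^2 + 12*v + 36)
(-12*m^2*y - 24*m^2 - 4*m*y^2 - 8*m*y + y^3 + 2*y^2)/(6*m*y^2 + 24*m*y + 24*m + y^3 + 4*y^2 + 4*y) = (-12*m^2 - 4*m*y + y^2)/(6*m*y + 12*m + y^2 + 2*y)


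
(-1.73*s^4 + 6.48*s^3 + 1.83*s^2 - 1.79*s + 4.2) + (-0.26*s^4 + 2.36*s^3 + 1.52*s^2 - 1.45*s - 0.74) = -1.99*s^4 + 8.84*s^3 + 3.35*s^2 - 3.24*s + 3.46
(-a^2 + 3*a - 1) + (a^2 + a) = 4*a - 1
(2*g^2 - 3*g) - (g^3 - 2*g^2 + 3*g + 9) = -g^3 + 4*g^2 - 6*g - 9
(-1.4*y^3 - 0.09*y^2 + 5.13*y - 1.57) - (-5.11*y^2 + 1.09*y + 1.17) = -1.4*y^3 + 5.02*y^2 + 4.04*y - 2.74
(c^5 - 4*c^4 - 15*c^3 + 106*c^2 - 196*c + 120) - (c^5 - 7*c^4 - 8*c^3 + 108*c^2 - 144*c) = 3*c^4 - 7*c^3 - 2*c^2 - 52*c + 120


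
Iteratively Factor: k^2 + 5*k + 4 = (k + 1)*(k + 4)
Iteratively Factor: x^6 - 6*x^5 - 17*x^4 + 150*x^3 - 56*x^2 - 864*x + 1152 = (x - 4)*(x^5 - 2*x^4 - 25*x^3 + 50*x^2 + 144*x - 288) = (x - 4)*(x + 3)*(x^4 - 5*x^3 - 10*x^2 + 80*x - 96) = (x - 4)*(x - 3)*(x + 3)*(x^3 - 2*x^2 - 16*x + 32) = (x - 4)^2*(x - 3)*(x + 3)*(x^2 + 2*x - 8) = (x - 4)^2*(x - 3)*(x - 2)*(x + 3)*(x + 4)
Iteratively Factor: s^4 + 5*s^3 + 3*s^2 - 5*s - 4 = (s + 1)*(s^3 + 4*s^2 - s - 4) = (s + 1)^2*(s^2 + 3*s - 4) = (s - 1)*(s + 1)^2*(s + 4)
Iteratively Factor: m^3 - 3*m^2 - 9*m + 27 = (m - 3)*(m^2 - 9) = (m - 3)*(m + 3)*(m - 3)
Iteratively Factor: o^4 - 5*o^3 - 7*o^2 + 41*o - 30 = (o - 2)*(o^3 - 3*o^2 - 13*o + 15) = (o - 5)*(o - 2)*(o^2 + 2*o - 3) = (o - 5)*(o - 2)*(o - 1)*(o + 3)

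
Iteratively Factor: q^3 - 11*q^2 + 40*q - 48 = (q - 4)*(q^2 - 7*q + 12) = (q - 4)*(q - 3)*(q - 4)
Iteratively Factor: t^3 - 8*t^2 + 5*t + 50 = (t + 2)*(t^2 - 10*t + 25) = (t - 5)*(t + 2)*(t - 5)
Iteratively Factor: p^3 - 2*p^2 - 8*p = (p + 2)*(p^2 - 4*p) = (p - 4)*(p + 2)*(p)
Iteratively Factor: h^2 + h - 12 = (h - 3)*(h + 4)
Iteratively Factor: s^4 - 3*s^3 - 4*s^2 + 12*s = (s + 2)*(s^3 - 5*s^2 + 6*s) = s*(s + 2)*(s^2 - 5*s + 6) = s*(s - 2)*(s + 2)*(s - 3)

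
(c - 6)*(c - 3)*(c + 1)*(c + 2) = c^4 - 6*c^3 - 7*c^2 + 36*c + 36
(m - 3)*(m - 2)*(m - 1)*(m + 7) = m^4 + m^3 - 31*m^2 + 71*m - 42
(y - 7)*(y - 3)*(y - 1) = y^3 - 11*y^2 + 31*y - 21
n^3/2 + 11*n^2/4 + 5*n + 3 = (n/2 + 1)*(n + 3/2)*(n + 2)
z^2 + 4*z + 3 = (z + 1)*(z + 3)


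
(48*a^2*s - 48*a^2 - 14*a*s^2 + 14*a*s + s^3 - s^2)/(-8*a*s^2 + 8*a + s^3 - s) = (-6*a + s)/(s + 1)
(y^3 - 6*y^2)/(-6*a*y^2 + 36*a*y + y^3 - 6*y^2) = y/(-6*a + y)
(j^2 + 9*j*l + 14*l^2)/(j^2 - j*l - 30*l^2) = (j^2 + 9*j*l + 14*l^2)/(j^2 - j*l - 30*l^2)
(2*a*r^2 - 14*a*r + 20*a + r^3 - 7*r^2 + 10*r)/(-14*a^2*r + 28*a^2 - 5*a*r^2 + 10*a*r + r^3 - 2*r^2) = (r - 5)/(-7*a + r)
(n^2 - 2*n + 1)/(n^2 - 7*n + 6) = (n - 1)/(n - 6)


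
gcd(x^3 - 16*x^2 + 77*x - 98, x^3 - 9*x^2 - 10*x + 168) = x - 7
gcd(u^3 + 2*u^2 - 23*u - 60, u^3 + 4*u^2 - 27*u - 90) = u^2 - 2*u - 15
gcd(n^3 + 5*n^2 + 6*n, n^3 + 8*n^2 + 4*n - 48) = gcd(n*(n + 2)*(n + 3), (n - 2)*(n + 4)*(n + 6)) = 1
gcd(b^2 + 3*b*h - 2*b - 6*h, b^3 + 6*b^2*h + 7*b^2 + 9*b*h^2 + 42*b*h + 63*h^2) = b + 3*h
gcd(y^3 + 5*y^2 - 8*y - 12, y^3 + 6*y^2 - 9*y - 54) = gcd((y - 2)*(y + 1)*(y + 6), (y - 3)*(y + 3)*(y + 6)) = y + 6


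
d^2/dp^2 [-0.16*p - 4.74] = 0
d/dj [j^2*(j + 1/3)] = j*(9*j + 2)/3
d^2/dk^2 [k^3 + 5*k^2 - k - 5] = 6*k + 10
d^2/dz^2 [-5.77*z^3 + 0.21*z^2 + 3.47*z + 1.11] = 0.42 - 34.62*z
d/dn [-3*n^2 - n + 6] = -6*n - 1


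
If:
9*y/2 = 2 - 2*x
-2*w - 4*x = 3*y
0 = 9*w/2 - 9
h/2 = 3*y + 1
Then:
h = 10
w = 2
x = -2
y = 4/3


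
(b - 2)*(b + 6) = b^2 + 4*b - 12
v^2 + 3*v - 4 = (v - 1)*(v + 4)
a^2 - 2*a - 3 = (a - 3)*(a + 1)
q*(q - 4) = q^2 - 4*q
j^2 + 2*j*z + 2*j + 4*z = (j + 2)*(j + 2*z)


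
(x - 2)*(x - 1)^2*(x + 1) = x^4 - 3*x^3 + x^2 + 3*x - 2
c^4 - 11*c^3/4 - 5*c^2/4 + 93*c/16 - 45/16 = (c - 5/2)*(c - 1)*(c - 3/4)*(c + 3/2)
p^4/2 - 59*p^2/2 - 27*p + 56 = (p/2 + 1)*(p - 8)*(p - 1)*(p + 7)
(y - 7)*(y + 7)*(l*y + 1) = l*y^3 - 49*l*y + y^2 - 49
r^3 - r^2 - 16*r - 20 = (r - 5)*(r + 2)^2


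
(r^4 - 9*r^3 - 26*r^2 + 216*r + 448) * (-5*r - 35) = -5*r^5 + 10*r^4 + 445*r^3 - 170*r^2 - 9800*r - 15680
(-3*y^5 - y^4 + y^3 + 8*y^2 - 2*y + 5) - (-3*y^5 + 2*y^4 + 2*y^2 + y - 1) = -3*y^4 + y^3 + 6*y^2 - 3*y + 6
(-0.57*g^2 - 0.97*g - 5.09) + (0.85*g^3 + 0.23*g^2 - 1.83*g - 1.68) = 0.85*g^3 - 0.34*g^2 - 2.8*g - 6.77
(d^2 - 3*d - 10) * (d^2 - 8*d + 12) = d^4 - 11*d^3 + 26*d^2 + 44*d - 120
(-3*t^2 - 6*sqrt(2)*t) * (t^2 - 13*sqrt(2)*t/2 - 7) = -3*t^4 + 27*sqrt(2)*t^3/2 + 99*t^2 + 42*sqrt(2)*t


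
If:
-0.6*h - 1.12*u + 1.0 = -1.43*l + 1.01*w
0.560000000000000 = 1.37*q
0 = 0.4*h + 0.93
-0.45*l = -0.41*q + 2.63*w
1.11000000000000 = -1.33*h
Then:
No Solution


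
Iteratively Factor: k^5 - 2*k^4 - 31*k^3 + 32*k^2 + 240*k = (k)*(k^4 - 2*k^3 - 31*k^2 + 32*k + 240) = k*(k + 4)*(k^3 - 6*k^2 - 7*k + 60) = k*(k - 4)*(k + 4)*(k^2 - 2*k - 15) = k*(k - 5)*(k - 4)*(k + 4)*(k + 3)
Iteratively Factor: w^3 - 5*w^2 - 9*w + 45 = (w - 5)*(w^2 - 9) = (w - 5)*(w + 3)*(w - 3)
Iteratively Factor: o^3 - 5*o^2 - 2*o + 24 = (o - 3)*(o^2 - 2*o - 8) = (o - 3)*(o + 2)*(o - 4)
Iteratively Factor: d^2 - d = (d)*(d - 1)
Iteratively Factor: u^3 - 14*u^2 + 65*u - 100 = (u - 5)*(u^2 - 9*u + 20) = (u - 5)^2*(u - 4)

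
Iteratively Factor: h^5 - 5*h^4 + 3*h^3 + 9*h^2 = (h - 3)*(h^4 - 2*h^3 - 3*h^2) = h*(h - 3)*(h^3 - 2*h^2 - 3*h) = h^2*(h - 3)*(h^2 - 2*h - 3) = h^2*(h - 3)*(h + 1)*(h - 3)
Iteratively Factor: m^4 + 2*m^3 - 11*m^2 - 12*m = (m)*(m^3 + 2*m^2 - 11*m - 12) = m*(m - 3)*(m^2 + 5*m + 4) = m*(m - 3)*(m + 1)*(m + 4)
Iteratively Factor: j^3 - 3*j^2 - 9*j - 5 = (j + 1)*(j^2 - 4*j - 5) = (j - 5)*(j + 1)*(j + 1)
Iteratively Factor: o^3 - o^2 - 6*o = (o + 2)*(o^2 - 3*o) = o*(o + 2)*(o - 3)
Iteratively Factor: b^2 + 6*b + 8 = (b + 4)*(b + 2)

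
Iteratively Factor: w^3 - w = (w + 1)*(w^2 - w) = w*(w + 1)*(w - 1)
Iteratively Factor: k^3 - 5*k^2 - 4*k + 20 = (k + 2)*(k^2 - 7*k + 10) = (k - 5)*(k + 2)*(k - 2)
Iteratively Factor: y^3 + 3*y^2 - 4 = (y + 2)*(y^2 + y - 2) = (y + 2)^2*(y - 1)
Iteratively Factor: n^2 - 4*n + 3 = (n - 1)*(n - 3)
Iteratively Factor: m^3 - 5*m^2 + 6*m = (m)*(m^2 - 5*m + 6) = m*(m - 2)*(m - 3)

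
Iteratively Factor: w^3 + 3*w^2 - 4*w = (w)*(w^2 + 3*w - 4) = w*(w - 1)*(w + 4)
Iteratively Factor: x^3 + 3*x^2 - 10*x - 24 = (x + 4)*(x^2 - x - 6) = (x - 3)*(x + 4)*(x + 2)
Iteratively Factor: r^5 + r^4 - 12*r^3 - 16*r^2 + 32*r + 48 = (r + 2)*(r^4 - r^3 - 10*r^2 + 4*r + 24) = (r + 2)^2*(r^3 - 3*r^2 - 4*r + 12) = (r - 2)*(r + 2)^2*(r^2 - r - 6) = (r - 2)*(r + 2)^3*(r - 3)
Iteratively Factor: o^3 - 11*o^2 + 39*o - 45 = (o - 5)*(o^2 - 6*o + 9) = (o - 5)*(o - 3)*(o - 3)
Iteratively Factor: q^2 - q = (q)*(q - 1)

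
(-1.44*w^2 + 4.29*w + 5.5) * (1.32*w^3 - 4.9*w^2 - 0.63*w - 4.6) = -1.9008*w^5 + 12.7188*w^4 - 12.8538*w^3 - 23.0287*w^2 - 23.199*w - 25.3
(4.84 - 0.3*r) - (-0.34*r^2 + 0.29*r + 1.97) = 0.34*r^2 - 0.59*r + 2.87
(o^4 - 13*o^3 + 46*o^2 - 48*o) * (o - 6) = o^5 - 19*o^4 + 124*o^3 - 324*o^2 + 288*o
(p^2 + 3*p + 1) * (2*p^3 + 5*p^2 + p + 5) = 2*p^5 + 11*p^4 + 18*p^3 + 13*p^2 + 16*p + 5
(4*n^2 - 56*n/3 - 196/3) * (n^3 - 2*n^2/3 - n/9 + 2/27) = 4*n^5 - 64*n^4/3 - 160*n^3/3 + 1240*n^2/27 + 476*n/81 - 392/81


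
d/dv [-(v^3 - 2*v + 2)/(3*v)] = 2*(1 - v^3)/(3*v^2)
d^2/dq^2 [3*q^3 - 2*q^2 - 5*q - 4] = 18*q - 4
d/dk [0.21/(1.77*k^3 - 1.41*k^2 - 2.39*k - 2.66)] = (-1.1151*k^2 + 0.5922*k + 0.5019)/(-1.77*k^3 + 1.41*k^2 + 2.39*k + 2.66)^2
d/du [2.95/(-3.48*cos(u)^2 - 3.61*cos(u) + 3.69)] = -(20.532*cos(u) + 10.6495)*sin(u)/(3.48*cos(u)^2 + 3.61*cos(u) - 3.69)^2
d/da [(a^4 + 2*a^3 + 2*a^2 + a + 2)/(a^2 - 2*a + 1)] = (2*a^4 - 2*a^3 - 6*a^2 - 5*a - 5)/(a^3 - 3*a^2 + 3*a - 1)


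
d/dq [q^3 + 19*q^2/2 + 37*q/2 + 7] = 3*q^2 + 19*q + 37/2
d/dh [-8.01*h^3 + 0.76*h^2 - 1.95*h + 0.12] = -24.03*h^2 + 1.52*h - 1.95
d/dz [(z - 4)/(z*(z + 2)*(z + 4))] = 2*(-z^3 + 3*z^2 + 24*z + 16)/(z^2*(z^4 + 12*z^3 + 52*z^2 + 96*z + 64))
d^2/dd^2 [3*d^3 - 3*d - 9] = 18*d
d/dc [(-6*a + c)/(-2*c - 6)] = 3*(-2*a - 1)/(2*(c^2 + 6*c + 9))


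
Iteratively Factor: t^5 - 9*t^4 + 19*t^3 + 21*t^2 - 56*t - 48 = (t - 4)*(t^4 - 5*t^3 - t^2 + 17*t + 12) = (t - 4)*(t + 1)*(t^3 - 6*t^2 + 5*t + 12) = (t - 4)*(t - 3)*(t + 1)*(t^2 - 3*t - 4) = (t - 4)*(t - 3)*(t + 1)^2*(t - 4)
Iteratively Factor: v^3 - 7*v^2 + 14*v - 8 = (v - 2)*(v^2 - 5*v + 4) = (v - 4)*(v - 2)*(v - 1)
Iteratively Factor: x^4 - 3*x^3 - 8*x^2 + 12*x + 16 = (x + 1)*(x^3 - 4*x^2 - 4*x + 16) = (x - 4)*(x + 1)*(x^2 - 4) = (x - 4)*(x + 1)*(x + 2)*(x - 2)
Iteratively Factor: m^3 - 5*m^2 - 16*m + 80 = (m - 4)*(m^2 - m - 20) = (m - 5)*(m - 4)*(m + 4)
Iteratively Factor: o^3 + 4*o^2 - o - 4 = (o - 1)*(o^2 + 5*o + 4) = (o - 1)*(o + 1)*(o + 4)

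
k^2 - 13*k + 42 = (k - 7)*(k - 6)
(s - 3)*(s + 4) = s^2 + s - 12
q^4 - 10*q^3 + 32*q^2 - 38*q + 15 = (q - 5)*(q - 3)*(q - 1)^2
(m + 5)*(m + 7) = m^2 + 12*m + 35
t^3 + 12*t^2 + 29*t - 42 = (t - 1)*(t + 6)*(t + 7)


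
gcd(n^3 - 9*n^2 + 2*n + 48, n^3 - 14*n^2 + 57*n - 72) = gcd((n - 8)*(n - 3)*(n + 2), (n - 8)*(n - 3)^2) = n^2 - 11*n + 24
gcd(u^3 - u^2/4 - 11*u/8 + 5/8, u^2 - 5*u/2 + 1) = u - 1/2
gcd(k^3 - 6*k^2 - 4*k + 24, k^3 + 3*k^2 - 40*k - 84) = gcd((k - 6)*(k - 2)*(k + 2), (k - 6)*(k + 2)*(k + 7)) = k^2 - 4*k - 12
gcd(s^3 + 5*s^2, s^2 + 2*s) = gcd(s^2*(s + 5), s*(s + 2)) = s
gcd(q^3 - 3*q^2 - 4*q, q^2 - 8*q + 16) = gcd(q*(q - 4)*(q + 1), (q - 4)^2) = q - 4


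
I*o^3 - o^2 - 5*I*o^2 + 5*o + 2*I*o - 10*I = (o - 5)*(o + 2*I)*(I*o + 1)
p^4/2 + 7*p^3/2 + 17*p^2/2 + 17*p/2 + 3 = (p/2 + 1/2)*(p + 1)*(p + 2)*(p + 3)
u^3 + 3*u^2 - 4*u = u*(u - 1)*(u + 4)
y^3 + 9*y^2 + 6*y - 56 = (y - 2)*(y + 4)*(y + 7)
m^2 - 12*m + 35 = (m - 7)*(m - 5)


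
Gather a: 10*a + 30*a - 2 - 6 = 40*a - 8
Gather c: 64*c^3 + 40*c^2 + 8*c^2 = 64*c^3 + 48*c^2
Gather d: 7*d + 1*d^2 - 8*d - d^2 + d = 0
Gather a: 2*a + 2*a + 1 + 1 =4*a + 2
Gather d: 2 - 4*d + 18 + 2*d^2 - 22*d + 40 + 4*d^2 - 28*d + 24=6*d^2 - 54*d + 84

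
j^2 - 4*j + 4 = (j - 2)^2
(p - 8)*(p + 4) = p^2 - 4*p - 32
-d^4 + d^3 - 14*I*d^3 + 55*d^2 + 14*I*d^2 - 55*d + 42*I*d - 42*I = (d + 6*I)*(d + 7*I)*(-I*d + 1)*(-I*d + I)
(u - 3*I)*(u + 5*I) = u^2 + 2*I*u + 15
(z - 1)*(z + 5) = z^2 + 4*z - 5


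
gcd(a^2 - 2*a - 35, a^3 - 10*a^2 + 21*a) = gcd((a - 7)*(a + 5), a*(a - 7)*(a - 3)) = a - 7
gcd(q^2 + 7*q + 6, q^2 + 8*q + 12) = q + 6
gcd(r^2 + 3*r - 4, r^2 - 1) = r - 1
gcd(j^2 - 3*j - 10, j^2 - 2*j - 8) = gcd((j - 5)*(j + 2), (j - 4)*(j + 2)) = j + 2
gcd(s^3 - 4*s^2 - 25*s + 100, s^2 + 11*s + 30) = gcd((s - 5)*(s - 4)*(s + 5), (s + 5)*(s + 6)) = s + 5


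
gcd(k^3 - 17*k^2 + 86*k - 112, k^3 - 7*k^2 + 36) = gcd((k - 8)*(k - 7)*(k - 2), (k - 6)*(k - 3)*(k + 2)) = 1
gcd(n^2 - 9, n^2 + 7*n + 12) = n + 3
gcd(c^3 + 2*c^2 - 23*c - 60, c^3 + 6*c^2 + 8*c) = c + 4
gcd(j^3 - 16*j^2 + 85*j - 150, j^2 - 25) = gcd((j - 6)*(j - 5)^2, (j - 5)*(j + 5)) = j - 5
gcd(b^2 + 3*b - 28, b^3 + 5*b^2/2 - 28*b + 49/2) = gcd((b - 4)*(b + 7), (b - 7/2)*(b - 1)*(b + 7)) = b + 7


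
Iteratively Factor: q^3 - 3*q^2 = (q)*(q^2 - 3*q) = q*(q - 3)*(q)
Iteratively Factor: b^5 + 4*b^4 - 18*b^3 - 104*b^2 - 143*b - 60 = (b + 1)*(b^4 + 3*b^3 - 21*b^2 - 83*b - 60) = (b + 1)^2*(b^3 + 2*b^2 - 23*b - 60) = (b + 1)^2*(b + 4)*(b^2 - 2*b - 15) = (b + 1)^2*(b + 3)*(b + 4)*(b - 5)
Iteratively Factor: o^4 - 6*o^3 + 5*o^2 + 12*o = (o - 4)*(o^3 - 2*o^2 - 3*o) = (o - 4)*(o - 3)*(o^2 + o) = o*(o - 4)*(o - 3)*(o + 1)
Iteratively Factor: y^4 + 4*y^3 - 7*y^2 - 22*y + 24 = (y + 4)*(y^3 - 7*y + 6) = (y - 2)*(y + 4)*(y^2 + 2*y - 3) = (y - 2)*(y + 3)*(y + 4)*(y - 1)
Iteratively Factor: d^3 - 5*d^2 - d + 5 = (d - 5)*(d^2 - 1) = (d - 5)*(d + 1)*(d - 1)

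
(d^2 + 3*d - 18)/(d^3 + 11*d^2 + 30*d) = (d - 3)/(d*(d + 5))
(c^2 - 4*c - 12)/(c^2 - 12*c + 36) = (c + 2)/(c - 6)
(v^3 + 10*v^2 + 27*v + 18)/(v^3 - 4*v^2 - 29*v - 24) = (v + 6)/(v - 8)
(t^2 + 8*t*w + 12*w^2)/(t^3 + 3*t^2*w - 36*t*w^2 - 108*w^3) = (t + 2*w)/(t^2 - 3*t*w - 18*w^2)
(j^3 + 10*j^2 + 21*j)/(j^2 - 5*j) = (j^2 + 10*j + 21)/(j - 5)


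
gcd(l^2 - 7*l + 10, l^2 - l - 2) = l - 2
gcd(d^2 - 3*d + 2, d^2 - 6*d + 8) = d - 2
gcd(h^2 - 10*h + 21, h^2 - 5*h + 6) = h - 3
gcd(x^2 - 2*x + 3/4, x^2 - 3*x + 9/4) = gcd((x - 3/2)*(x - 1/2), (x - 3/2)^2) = x - 3/2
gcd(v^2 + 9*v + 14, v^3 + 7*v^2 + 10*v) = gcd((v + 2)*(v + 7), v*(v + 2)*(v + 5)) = v + 2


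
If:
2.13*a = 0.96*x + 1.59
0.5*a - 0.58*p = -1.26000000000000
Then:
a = 0.450704225352113*x + 0.746478873239437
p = 0.388538125303545*x + 2.81593006313745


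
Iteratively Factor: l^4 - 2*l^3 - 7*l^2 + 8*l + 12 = (l + 2)*(l^3 - 4*l^2 + l + 6) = (l - 2)*(l + 2)*(l^2 - 2*l - 3) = (l - 3)*(l - 2)*(l + 2)*(l + 1)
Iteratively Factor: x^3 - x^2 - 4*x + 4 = (x - 2)*(x^2 + x - 2) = (x - 2)*(x + 2)*(x - 1)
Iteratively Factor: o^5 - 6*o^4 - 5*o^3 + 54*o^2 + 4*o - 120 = (o + 2)*(o^4 - 8*o^3 + 11*o^2 + 32*o - 60) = (o - 2)*(o + 2)*(o^3 - 6*o^2 - o + 30) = (o - 3)*(o - 2)*(o + 2)*(o^2 - 3*o - 10) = (o - 5)*(o - 3)*(o - 2)*(o + 2)*(o + 2)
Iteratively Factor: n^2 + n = (n + 1)*(n)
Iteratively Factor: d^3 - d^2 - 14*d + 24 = (d - 3)*(d^2 + 2*d - 8) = (d - 3)*(d + 4)*(d - 2)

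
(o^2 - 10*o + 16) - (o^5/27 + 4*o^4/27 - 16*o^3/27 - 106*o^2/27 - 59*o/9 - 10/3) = -o^5/27 - 4*o^4/27 + 16*o^3/27 + 133*o^2/27 - 31*o/9 + 58/3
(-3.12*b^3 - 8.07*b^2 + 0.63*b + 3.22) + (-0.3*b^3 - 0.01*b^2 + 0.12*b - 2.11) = -3.42*b^3 - 8.08*b^2 + 0.75*b + 1.11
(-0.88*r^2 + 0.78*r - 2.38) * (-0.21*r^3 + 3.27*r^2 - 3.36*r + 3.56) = 0.1848*r^5 - 3.0414*r^4 + 6.0072*r^3 - 13.5362*r^2 + 10.7736*r - 8.4728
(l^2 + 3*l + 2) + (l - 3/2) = l^2 + 4*l + 1/2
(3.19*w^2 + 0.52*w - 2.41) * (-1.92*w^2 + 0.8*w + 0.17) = -6.1248*w^4 + 1.5536*w^3 + 5.5855*w^2 - 1.8396*w - 0.4097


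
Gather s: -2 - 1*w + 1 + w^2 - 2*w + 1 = w^2 - 3*w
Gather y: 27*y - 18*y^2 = -18*y^2 + 27*y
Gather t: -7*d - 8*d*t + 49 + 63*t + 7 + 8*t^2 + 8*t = -7*d + 8*t^2 + t*(71 - 8*d) + 56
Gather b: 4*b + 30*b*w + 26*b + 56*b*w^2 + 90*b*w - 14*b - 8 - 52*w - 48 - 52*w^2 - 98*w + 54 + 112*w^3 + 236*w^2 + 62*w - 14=b*(56*w^2 + 120*w + 16) + 112*w^3 + 184*w^2 - 88*w - 16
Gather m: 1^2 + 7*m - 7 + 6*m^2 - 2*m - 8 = 6*m^2 + 5*m - 14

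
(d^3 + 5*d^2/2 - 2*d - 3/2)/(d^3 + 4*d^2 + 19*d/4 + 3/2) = 2*(d^2 + 2*d - 3)/(2*d^2 + 7*d + 6)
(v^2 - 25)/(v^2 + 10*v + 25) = (v - 5)/(v + 5)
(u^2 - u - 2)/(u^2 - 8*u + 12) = (u + 1)/(u - 6)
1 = 1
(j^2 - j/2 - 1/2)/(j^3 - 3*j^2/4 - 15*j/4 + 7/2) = 2*(2*j + 1)/(4*j^2 + j - 14)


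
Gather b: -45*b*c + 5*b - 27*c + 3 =b*(5 - 45*c) - 27*c + 3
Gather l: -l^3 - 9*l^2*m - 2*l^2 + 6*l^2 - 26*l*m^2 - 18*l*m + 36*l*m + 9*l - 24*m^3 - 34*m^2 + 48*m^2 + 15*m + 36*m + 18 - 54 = -l^3 + l^2*(4 - 9*m) + l*(-26*m^2 + 18*m + 9) - 24*m^3 + 14*m^2 + 51*m - 36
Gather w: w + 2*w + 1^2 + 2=3*w + 3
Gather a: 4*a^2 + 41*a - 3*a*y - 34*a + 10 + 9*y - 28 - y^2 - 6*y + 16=4*a^2 + a*(7 - 3*y) - y^2 + 3*y - 2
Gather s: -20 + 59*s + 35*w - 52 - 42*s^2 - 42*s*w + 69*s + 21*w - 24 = -42*s^2 + s*(128 - 42*w) + 56*w - 96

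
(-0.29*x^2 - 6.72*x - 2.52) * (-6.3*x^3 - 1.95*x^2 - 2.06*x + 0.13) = 1.827*x^5 + 42.9015*x^4 + 29.5774*x^3 + 18.7195*x^2 + 4.3176*x - 0.3276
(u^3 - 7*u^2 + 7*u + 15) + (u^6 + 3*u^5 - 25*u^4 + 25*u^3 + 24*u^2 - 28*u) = u^6 + 3*u^5 - 25*u^4 + 26*u^3 + 17*u^2 - 21*u + 15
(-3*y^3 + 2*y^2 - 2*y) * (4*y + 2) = -12*y^4 + 2*y^3 - 4*y^2 - 4*y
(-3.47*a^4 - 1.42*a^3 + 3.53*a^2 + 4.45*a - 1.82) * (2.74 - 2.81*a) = 9.7507*a^5 - 5.5176*a^4 - 13.8101*a^3 - 2.8323*a^2 + 17.3072*a - 4.9868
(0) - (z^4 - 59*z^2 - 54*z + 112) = -z^4 + 59*z^2 + 54*z - 112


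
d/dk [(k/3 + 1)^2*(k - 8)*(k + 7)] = 4*k^3/9 + 5*k^2/3 - 106*k/9 - 115/3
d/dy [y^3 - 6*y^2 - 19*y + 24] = 3*y^2 - 12*y - 19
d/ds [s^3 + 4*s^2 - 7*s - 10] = 3*s^2 + 8*s - 7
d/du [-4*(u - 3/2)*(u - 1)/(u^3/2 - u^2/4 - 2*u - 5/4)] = 8*(4*u^3 - 24*u^2 + 63*u - 49)/(4*u^5 - 8*u^4 - 23*u^3 + 19*u^2 + 55*u + 25)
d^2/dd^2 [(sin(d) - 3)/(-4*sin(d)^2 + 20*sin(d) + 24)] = (sin(d)^4 - 8*sin(d)^3 + 87*sin(d)^2 - 246*sin(d) + 246)/(4*(sin(d) - 6)^3*(sin(d) + 1)^2)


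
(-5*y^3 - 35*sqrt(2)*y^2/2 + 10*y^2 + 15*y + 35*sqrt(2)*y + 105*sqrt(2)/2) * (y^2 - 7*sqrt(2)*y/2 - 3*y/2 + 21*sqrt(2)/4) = -5*y^5 + 35*y^4/2 + 245*y^3/2 - 1805*y^2/4 + 2205/4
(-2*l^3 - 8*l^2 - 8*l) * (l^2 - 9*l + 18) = -2*l^5 + 10*l^4 + 28*l^3 - 72*l^2 - 144*l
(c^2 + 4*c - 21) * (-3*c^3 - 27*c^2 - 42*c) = -3*c^5 - 39*c^4 - 87*c^3 + 399*c^2 + 882*c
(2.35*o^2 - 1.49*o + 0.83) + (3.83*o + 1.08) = 2.35*o^2 + 2.34*o + 1.91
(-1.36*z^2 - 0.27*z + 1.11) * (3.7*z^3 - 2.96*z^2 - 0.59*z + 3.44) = -5.032*z^5 + 3.0266*z^4 + 5.7086*z^3 - 7.8047*z^2 - 1.5837*z + 3.8184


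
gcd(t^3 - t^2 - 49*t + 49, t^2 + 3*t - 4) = t - 1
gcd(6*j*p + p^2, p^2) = p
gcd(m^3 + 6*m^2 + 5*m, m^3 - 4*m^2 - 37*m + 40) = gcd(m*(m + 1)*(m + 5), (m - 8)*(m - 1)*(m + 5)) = m + 5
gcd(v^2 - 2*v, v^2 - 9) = 1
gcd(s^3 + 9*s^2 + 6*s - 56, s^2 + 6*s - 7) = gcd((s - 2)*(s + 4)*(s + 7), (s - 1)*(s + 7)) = s + 7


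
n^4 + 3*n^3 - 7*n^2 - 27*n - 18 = (n - 3)*(n + 1)*(n + 2)*(n + 3)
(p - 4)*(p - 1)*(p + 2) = p^3 - 3*p^2 - 6*p + 8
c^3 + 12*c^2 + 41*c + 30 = (c + 1)*(c + 5)*(c + 6)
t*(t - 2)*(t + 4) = t^3 + 2*t^2 - 8*t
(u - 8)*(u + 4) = u^2 - 4*u - 32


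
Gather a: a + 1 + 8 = a + 9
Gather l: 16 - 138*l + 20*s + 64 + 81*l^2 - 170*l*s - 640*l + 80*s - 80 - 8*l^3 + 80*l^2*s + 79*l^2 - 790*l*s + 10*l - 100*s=-8*l^3 + l^2*(80*s + 160) + l*(-960*s - 768)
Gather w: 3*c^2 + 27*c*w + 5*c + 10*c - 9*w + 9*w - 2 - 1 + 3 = 3*c^2 + 27*c*w + 15*c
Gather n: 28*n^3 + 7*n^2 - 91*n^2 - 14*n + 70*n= 28*n^3 - 84*n^2 + 56*n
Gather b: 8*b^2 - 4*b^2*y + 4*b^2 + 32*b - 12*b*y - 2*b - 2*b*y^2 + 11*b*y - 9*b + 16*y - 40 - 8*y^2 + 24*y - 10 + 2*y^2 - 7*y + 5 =b^2*(12 - 4*y) + b*(-2*y^2 - y + 21) - 6*y^2 + 33*y - 45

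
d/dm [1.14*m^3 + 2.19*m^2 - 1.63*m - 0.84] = 3.42*m^2 + 4.38*m - 1.63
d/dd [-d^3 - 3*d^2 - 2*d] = -3*d^2 - 6*d - 2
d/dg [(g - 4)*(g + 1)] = 2*g - 3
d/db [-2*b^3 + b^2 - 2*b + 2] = -6*b^2 + 2*b - 2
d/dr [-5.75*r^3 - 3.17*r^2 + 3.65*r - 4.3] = -17.25*r^2 - 6.34*r + 3.65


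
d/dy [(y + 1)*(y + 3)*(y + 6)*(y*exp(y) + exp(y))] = (y^4 + 15*y^3 + 70*y^2 + 119*y + 63)*exp(y)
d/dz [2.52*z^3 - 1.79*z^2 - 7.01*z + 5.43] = 7.56*z^2 - 3.58*z - 7.01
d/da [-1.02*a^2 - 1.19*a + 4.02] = -2.04*a - 1.19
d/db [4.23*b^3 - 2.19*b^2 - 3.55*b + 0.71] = 12.69*b^2 - 4.38*b - 3.55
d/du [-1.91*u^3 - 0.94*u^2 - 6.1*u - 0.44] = -5.73*u^2 - 1.88*u - 6.1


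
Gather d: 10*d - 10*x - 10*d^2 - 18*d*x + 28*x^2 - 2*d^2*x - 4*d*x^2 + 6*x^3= d^2*(-2*x - 10) + d*(-4*x^2 - 18*x + 10) + 6*x^3 + 28*x^2 - 10*x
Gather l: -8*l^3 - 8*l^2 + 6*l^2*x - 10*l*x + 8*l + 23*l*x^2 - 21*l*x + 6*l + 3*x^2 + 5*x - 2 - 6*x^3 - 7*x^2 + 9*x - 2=-8*l^3 + l^2*(6*x - 8) + l*(23*x^2 - 31*x + 14) - 6*x^3 - 4*x^2 + 14*x - 4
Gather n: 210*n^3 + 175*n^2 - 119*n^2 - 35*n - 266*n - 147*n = 210*n^3 + 56*n^2 - 448*n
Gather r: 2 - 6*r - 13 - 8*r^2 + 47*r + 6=-8*r^2 + 41*r - 5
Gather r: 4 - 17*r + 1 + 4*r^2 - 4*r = 4*r^2 - 21*r + 5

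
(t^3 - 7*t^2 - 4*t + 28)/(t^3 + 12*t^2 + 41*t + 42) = (t^2 - 9*t + 14)/(t^2 + 10*t + 21)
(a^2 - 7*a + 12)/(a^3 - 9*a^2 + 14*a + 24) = (a - 3)/(a^2 - 5*a - 6)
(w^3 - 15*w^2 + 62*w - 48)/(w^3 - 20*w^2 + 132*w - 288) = (w - 1)/(w - 6)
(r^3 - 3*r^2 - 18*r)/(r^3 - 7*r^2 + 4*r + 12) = r*(r + 3)/(r^2 - r - 2)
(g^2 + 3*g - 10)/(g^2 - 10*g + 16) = (g + 5)/(g - 8)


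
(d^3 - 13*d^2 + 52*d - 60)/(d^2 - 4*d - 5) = (d^2 - 8*d + 12)/(d + 1)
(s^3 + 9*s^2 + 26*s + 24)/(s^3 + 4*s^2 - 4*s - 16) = (s + 3)/(s - 2)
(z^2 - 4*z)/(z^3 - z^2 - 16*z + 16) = z/(z^2 + 3*z - 4)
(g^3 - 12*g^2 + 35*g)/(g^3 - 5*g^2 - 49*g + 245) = g/(g + 7)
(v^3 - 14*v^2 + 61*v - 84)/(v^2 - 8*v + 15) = (v^2 - 11*v + 28)/(v - 5)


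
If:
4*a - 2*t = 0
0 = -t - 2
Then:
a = -1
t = -2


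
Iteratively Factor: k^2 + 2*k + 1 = (k + 1)*(k + 1)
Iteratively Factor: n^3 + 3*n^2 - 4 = (n + 2)*(n^2 + n - 2) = (n + 2)^2*(n - 1)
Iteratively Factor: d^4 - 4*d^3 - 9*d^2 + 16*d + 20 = (d - 5)*(d^3 + d^2 - 4*d - 4) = (d - 5)*(d - 2)*(d^2 + 3*d + 2) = (d - 5)*(d - 2)*(d + 2)*(d + 1)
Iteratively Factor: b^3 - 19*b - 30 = (b + 3)*(b^2 - 3*b - 10) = (b + 2)*(b + 3)*(b - 5)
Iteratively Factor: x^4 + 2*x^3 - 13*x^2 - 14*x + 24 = (x + 4)*(x^3 - 2*x^2 - 5*x + 6) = (x - 1)*(x + 4)*(x^2 - x - 6) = (x - 1)*(x + 2)*(x + 4)*(x - 3)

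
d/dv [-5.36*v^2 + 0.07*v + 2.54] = 0.07 - 10.72*v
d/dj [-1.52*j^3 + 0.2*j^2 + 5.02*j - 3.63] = -4.56*j^2 + 0.4*j + 5.02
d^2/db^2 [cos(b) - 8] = -cos(b)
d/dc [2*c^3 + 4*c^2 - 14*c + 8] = 6*c^2 + 8*c - 14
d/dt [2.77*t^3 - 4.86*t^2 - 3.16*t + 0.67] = 8.31*t^2 - 9.72*t - 3.16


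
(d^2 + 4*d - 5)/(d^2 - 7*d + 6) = (d + 5)/(d - 6)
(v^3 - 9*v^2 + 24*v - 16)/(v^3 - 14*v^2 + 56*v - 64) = (v^2 - 5*v + 4)/(v^2 - 10*v + 16)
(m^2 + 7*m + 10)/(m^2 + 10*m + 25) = (m + 2)/(m + 5)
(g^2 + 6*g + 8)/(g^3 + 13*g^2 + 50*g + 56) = 1/(g + 7)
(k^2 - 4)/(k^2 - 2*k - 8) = (k - 2)/(k - 4)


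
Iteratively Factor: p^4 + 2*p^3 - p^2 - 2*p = (p)*(p^3 + 2*p^2 - p - 2) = p*(p - 1)*(p^2 + 3*p + 2) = p*(p - 1)*(p + 1)*(p + 2)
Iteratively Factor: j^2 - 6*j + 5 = (j - 5)*(j - 1)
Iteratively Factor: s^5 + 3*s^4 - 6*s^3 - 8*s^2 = (s + 1)*(s^4 + 2*s^3 - 8*s^2) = s*(s + 1)*(s^3 + 2*s^2 - 8*s) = s^2*(s + 1)*(s^2 + 2*s - 8) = s^2*(s - 2)*(s + 1)*(s + 4)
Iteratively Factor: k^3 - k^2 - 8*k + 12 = (k - 2)*(k^2 + k - 6) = (k - 2)^2*(k + 3)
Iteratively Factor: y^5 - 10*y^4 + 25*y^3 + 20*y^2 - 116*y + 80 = (y - 5)*(y^4 - 5*y^3 + 20*y - 16) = (y - 5)*(y - 1)*(y^3 - 4*y^2 - 4*y + 16) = (y - 5)*(y - 2)*(y - 1)*(y^2 - 2*y - 8) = (y - 5)*(y - 2)*(y - 1)*(y + 2)*(y - 4)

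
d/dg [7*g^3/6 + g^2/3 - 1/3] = g*(21*g + 4)/6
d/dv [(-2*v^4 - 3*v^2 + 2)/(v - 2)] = (-6*v^4 + 16*v^3 - 3*v^2 + 12*v - 2)/(v^2 - 4*v + 4)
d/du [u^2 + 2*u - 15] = 2*u + 2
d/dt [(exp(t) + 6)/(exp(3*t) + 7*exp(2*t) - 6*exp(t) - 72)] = (-2*exp(t) - 1)*exp(t)/(exp(4*t) + 2*exp(3*t) - 23*exp(2*t) - 24*exp(t) + 144)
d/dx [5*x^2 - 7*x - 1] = 10*x - 7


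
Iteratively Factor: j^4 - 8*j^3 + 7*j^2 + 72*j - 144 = (j + 3)*(j^3 - 11*j^2 + 40*j - 48) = (j - 4)*(j + 3)*(j^2 - 7*j + 12) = (j - 4)^2*(j + 3)*(j - 3)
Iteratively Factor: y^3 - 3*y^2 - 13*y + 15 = (y - 1)*(y^2 - 2*y - 15) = (y - 5)*(y - 1)*(y + 3)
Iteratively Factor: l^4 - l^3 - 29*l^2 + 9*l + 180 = (l - 5)*(l^3 + 4*l^2 - 9*l - 36) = (l - 5)*(l + 4)*(l^2 - 9) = (l - 5)*(l + 3)*(l + 4)*(l - 3)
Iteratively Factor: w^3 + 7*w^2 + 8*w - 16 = (w - 1)*(w^2 + 8*w + 16) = (w - 1)*(w + 4)*(w + 4)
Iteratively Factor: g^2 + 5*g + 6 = (g + 3)*(g + 2)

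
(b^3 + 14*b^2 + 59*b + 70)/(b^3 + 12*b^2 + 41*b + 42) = (b + 5)/(b + 3)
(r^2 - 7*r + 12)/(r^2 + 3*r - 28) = (r - 3)/(r + 7)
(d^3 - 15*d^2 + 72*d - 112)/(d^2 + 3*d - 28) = (d^2 - 11*d + 28)/(d + 7)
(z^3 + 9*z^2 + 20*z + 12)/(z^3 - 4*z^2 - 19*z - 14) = (z + 6)/(z - 7)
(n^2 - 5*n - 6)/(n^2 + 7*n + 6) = (n - 6)/(n + 6)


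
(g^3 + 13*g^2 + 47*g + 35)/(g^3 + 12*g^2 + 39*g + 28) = (g + 5)/(g + 4)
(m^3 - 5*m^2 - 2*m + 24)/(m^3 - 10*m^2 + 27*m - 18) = (m^2 - 2*m - 8)/(m^2 - 7*m + 6)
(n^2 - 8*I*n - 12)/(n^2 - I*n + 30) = (n - 2*I)/(n + 5*I)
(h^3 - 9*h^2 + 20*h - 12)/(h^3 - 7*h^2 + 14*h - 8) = (h - 6)/(h - 4)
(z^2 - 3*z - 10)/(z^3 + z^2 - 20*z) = (z^2 - 3*z - 10)/(z*(z^2 + z - 20))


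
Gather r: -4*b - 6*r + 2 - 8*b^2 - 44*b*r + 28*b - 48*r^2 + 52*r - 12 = -8*b^2 + 24*b - 48*r^2 + r*(46 - 44*b) - 10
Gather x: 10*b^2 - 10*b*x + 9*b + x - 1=10*b^2 + 9*b + x*(1 - 10*b) - 1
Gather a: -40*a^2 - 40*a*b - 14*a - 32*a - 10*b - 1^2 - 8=-40*a^2 + a*(-40*b - 46) - 10*b - 9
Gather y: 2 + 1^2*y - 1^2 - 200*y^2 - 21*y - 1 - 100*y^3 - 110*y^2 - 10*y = -100*y^3 - 310*y^2 - 30*y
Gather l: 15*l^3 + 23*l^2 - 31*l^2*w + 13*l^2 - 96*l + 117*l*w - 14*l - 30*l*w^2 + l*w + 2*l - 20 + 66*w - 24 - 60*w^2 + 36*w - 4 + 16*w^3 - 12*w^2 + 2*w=15*l^3 + l^2*(36 - 31*w) + l*(-30*w^2 + 118*w - 108) + 16*w^3 - 72*w^2 + 104*w - 48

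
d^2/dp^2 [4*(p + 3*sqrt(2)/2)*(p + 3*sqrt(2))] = 8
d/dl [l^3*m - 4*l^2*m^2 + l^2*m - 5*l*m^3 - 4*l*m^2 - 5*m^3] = m*(3*l^2 - 8*l*m + 2*l - 5*m^2 - 4*m)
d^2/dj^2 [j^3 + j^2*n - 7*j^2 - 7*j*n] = 6*j + 2*n - 14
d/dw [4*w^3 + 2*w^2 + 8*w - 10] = 12*w^2 + 4*w + 8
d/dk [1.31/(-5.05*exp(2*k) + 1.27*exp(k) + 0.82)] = (13.231*exp(k) - 1.6637)*exp(k)/(-5.05*exp(2*k) + 1.27*exp(k) + 0.82)^2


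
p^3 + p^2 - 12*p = p*(p - 3)*(p + 4)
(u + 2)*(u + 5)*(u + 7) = u^3 + 14*u^2 + 59*u + 70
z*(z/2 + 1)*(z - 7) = z^3/2 - 5*z^2/2 - 7*z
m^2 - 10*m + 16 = (m - 8)*(m - 2)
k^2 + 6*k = k*(k + 6)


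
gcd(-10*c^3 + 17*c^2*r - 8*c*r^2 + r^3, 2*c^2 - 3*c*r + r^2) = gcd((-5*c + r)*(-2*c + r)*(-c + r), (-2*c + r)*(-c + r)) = 2*c^2 - 3*c*r + r^2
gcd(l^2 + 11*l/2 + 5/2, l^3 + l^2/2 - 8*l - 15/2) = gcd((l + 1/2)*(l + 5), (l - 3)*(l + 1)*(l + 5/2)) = 1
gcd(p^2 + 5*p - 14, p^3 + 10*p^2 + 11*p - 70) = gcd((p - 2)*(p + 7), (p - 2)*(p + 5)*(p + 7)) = p^2 + 5*p - 14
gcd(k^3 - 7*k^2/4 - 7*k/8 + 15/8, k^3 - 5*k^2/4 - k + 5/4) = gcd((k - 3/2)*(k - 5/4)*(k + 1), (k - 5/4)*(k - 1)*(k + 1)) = k^2 - k/4 - 5/4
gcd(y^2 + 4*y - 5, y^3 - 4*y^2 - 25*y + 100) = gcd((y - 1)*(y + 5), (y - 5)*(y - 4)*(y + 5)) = y + 5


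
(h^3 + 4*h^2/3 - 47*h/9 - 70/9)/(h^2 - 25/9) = (3*h^2 - h - 14)/(3*h - 5)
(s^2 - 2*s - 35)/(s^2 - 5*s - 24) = (-s^2 + 2*s + 35)/(-s^2 + 5*s + 24)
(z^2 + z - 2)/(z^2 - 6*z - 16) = (z - 1)/(z - 8)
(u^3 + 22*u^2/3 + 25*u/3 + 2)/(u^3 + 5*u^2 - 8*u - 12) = (u + 1/3)/(u - 2)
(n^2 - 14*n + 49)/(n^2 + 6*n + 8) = (n^2 - 14*n + 49)/(n^2 + 6*n + 8)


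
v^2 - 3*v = v*(v - 3)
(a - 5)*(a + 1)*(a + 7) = a^3 + 3*a^2 - 33*a - 35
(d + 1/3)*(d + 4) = d^2 + 13*d/3 + 4/3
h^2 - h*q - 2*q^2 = (h - 2*q)*(h + q)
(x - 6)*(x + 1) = x^2 - 5*x - 6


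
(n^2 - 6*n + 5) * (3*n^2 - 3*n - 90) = 3*n^4 - 21*n^3 - 57*n^2 + 525*n - 450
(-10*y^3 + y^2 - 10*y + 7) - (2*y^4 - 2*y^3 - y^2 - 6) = -2*y^4 - 8*y^3 + 2*y^2 - 10*y + 13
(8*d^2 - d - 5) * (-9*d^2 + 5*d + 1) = -72*d^4 + 49*d^3 + 48*d^2 - 26*d - 5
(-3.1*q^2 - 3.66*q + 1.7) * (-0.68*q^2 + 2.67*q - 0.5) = 2.108*q^4 - 5.7882*q^3 - 9.3782*q^2 + 6.369*q - 0.85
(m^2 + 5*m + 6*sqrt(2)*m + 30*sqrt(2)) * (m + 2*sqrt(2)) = m^3 + 5*m^2 + 8*sqrt(2)*m^2 + 24*m + 40*sqrt(2)*m + 120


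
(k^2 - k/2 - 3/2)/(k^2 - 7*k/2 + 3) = (k + 1)/(k - 2)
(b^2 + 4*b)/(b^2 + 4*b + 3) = b*(b + 4)/(b^2 + 4*b + 3)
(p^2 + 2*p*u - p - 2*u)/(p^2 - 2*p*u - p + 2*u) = (p + 2*u)/(p - 2*u)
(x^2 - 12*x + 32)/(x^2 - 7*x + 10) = (x^2 - 12*x + 32)/(x^2 - 7*x + 10)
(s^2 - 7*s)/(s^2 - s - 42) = s/(s + 6)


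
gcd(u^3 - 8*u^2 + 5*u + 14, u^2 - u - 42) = u - 7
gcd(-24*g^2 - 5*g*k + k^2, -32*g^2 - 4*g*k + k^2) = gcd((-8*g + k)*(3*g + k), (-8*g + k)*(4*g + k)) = 8*g - k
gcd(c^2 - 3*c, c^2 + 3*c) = c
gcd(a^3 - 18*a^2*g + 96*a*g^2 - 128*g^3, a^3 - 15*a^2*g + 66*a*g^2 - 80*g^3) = a^2 - 10*a*g + 16*g^2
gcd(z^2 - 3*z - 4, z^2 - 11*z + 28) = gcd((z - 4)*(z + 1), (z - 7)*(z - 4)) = z - 4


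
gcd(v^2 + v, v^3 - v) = v^2 + v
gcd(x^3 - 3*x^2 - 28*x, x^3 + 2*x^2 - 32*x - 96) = x + 4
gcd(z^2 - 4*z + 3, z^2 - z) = z - 1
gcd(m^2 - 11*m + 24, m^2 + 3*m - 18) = m - 3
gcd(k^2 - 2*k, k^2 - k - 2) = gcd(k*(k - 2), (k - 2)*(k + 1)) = k - 2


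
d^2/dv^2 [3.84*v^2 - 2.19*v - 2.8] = 7.68000000000000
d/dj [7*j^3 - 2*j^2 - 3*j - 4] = 21*j^2 - 4*j - 3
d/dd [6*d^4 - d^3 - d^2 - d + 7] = 24*d^3 - 3*d^2 - 2*d - 1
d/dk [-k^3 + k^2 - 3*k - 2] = -3*k^2 + 2*k - 3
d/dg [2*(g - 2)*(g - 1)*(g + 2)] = 6*g^2 - 4*g - 8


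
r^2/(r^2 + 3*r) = r/(r + 3)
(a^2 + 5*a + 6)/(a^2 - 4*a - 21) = (a + 2)/(a - 7)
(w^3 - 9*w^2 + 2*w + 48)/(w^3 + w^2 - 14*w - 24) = (w^2 - 11*w + 24)/(w^2 - w - 12)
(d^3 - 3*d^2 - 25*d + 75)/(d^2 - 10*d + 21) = (d^2 - 25)/(d - 7)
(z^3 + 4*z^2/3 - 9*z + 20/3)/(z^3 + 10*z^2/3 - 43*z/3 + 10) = (z + 4)/(z + 6)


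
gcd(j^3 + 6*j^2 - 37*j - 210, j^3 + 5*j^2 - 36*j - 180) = j^2 - j - 30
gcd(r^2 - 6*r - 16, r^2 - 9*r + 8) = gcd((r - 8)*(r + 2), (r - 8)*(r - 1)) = r - 8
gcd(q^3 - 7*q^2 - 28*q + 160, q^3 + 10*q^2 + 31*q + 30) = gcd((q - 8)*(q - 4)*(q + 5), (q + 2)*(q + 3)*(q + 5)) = q + 5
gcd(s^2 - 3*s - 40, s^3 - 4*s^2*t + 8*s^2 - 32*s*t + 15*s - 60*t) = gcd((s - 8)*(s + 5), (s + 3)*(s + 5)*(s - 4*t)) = s + 5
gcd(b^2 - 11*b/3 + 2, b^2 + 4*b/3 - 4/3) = b - 2/3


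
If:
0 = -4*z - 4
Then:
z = -1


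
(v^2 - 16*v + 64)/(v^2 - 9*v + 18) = (v^2 - 16*v + 64)/(v^2 - 9*v + 18)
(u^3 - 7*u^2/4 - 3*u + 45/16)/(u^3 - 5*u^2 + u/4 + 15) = (u - 3/4)/(u - 4)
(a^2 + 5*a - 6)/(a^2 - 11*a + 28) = (a^2 + 5*a - 6)/(a^2 - 11*a + 28)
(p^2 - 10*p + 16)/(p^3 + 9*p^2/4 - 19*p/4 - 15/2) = 4*(p - 8)/(4*p^2 + 17*p + 15)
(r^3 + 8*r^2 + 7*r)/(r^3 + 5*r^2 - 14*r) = (r + 1)/(r - 2)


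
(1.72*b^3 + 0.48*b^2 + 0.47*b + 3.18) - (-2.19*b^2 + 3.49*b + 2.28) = 1.72*b^3 + 2.67*b^2 - 3.02*b + 0.9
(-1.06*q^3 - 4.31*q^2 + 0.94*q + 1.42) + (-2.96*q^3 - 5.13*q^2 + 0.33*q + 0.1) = -4.02*q^3 - 9.44*q^2 + 1.27*q + 1.52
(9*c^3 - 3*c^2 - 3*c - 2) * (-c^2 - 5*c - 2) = -9*c^5 - 42*c^4 + 23*c^2 + 16*c + 4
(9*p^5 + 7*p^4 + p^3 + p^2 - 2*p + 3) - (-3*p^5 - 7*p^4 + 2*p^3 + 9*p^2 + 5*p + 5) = 12*p^5 + 14*p^4 - p^3 - 8*p^2 - 7*p - 2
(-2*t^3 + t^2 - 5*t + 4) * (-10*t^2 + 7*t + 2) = 20*t^5 - 24*t^4 + 53*t^3 - 73*t^2 + 18*t + 8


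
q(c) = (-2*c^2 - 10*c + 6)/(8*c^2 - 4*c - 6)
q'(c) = (4 - 16*c)*(-2*c^2 - 10*c + 6)/(8*c^2 - 4*c - 6)^2 + (-4*c - 10)/(8*c^2 - 4*c - 6) = (22*c^2 - 18*c + 21)/(16*c^4 - 16*c^3 - 20*c^2 + 12*c + 9)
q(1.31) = -4.23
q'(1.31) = 22.71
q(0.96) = 2.21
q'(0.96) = 15.77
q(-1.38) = 1.08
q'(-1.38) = 1.61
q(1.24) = -7.07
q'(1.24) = 72.33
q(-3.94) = 0.11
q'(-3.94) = 0.10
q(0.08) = -0.83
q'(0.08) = 2.01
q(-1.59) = 0.82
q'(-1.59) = 0.99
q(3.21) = -0.73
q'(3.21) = 0.19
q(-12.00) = -0.14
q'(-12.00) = 0.01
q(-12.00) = -0.14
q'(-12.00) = 0.01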